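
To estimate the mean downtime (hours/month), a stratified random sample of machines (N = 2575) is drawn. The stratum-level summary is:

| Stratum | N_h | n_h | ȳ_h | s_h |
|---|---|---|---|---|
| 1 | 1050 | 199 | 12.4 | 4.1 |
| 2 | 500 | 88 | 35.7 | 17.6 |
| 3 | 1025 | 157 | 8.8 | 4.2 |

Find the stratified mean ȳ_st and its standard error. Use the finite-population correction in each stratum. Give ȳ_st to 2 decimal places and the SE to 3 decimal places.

ȳ_st = Σ W_h ȳ_h = (1050·12.4 + 500·35.7 + 1025·8.8)/2575 = 15.49126
V̂(ȳ_st) = Σ W_h² (1 − n_h/N_h) s_h²/n_h, with W_h = N_h/N and N = 2575:
  stratum 1: (1050/2575)²·(1 − 199/1050)·4.1²/199 = 0.0113836
  stratum 2: (500/2575)²·(1 − 88/500)·17.6²/88 = 0.109359
  stratum 3: (1025/2575)²·(1 − 157/1025)·4.2²/157 = 0.0150761
V̂(ȳ_st) = 0.135819
SE(ȳ_st) = √0.135819 = 0.368536

ȳ_st ≈ 15.49, SE ≈ 0.369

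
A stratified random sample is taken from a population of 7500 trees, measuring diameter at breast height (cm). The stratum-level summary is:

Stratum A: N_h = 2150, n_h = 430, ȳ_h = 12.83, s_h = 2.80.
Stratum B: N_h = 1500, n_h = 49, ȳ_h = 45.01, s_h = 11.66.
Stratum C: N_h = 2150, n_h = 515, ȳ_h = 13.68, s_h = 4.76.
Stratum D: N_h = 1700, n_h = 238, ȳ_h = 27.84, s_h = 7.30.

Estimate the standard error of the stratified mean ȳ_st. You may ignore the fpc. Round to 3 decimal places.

SE(ȳ_st) ≈ 0.357

V̂(ȳ_st) = Σ W_h² s_h²/n_h, with W_h = N_h/N and N = 7500:
  stratum A: (2150/7500)²·2.80²/430 = 0.00149831
  stratum B: (1500/7500)²·11.66²/49 = 0.110984
  stratum C: (2150/7500)²·4.76²/515 = 0.00361544
  stratum D: (1700/7500)²·7.30²/238 = 0.0115039
V̂(ȳ_st) = 0.127602
SE(ȳ_st) = √0.127602 = 0.357214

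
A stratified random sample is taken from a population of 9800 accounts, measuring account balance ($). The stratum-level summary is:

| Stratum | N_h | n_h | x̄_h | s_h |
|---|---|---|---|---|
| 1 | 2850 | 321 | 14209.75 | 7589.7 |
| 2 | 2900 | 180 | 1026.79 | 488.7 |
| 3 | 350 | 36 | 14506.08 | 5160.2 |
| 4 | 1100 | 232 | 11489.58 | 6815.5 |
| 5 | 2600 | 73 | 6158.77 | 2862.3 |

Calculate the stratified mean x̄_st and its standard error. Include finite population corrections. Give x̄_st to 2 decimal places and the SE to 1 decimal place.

x̄_st ≈ 7877.95, SE ≈ 155.2

x̄_st = Σ W_h x̄_h = (2850·14209.75 + 2900·1026.79 + 350·14506.08 + 1100·11489.58 + 2600·6158.77)/9800 = 7877.95372
V̂(x̄_st) = Σ W_h² (1 − n_h/N_h) s_h²/n_h, with W_h = N_h/N and N = 9800:
  stratum 1: (2850/9800)²·(1 − 321/2850)·7589.7²/321 = 13467.5
  stratum 2: (2900/9800)²·(1 − 180/2900)·488.7²/180 = 108.975
  stratum 3: (350/9800)²·(1 − 36/350)·5160.2²/36 = 846.401
  stratum 4: (1100/9800)²·(1 − 232/1100)·6815.5²/232 = 1990.53
  stratum 5: (2600/9800)²·(1 − 73/2600)·2862.3²/73 = 7677.75
V̂(x̄_st) = 24091.1
SE(x̄_st) = √24091.1 = 155.213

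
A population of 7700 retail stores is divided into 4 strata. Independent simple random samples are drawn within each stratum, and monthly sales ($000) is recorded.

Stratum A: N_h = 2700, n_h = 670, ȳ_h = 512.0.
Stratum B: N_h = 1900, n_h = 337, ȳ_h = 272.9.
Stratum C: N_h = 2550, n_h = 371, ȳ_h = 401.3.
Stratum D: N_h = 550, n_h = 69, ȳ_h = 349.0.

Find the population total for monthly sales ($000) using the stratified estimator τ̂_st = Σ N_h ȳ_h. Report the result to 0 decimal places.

τ̂_st = Σ N_h ȳ_h = 2700·512.0 + 1900·272.9 + 2550·401.3 + 550·349.0 = 3116175

τ̂_st ≈ 3116175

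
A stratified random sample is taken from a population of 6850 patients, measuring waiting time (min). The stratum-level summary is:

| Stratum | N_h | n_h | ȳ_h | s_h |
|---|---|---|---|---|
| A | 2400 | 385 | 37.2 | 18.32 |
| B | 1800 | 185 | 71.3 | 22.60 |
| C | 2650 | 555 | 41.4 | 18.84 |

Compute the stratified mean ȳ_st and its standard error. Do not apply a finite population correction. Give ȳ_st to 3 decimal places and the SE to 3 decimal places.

ȳ_st ≈ 47.785, SE ≈ 0.627

ȳ_st = Σ W_h ȳ_h = (2400·37.2 + 1800·71.3 + 2650·41.4)/6850 = 47.78540
V̂(ȳ_st) = Σ W_h² s_h²/n_h, with W_h = N_h/N and N = 6850:
  stratum A: (2400/6850)²·18.32²/385 = 0.107012
  stratum B: (1800/6850)²·22.60²/185 = 0.190638
  stratum C: (2650/6850)²·18.84²/555 = 0.0957149
V̂(ȳ_st) = 0.393364
SE(ȳ_st) = √0.393364 = 0.627188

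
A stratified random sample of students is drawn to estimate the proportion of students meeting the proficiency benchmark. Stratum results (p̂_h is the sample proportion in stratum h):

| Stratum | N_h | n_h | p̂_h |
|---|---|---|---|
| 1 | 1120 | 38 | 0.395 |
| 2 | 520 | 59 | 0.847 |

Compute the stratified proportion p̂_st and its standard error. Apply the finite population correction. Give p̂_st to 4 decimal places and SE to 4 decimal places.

p̂_st ≈ 0.5383, SE ≈ 0.0558

N = 1640; stratum weights W_h = N_h/N.
p̂_st = Σ W_h p̂_h = (1120·0.395 + 520·0.847)/1640 = 0.53832
V̂(p̂_st) = Σ W_h² (1 − n_h/N_h) p̂_h(1−p̂_h)/(n_h−1):
  stratum 1: (1120/1640)²·(1 − 38/1120)·0.395·0.605/37 = 0.0029101
  stratum 2: (520/1640)²·(1 − 59/520)·0.847·0.153/58 = 0.000199142
V̂(p̂_st) = 0.00310925; SE = √V̂ = 0.0557606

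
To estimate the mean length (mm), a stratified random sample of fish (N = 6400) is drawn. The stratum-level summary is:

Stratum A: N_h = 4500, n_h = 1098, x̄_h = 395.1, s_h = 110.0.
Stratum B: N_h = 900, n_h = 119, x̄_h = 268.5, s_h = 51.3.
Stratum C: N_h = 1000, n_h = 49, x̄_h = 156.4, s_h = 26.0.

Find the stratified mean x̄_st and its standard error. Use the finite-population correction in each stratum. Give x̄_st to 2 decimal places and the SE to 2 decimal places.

x̄_st ≈ 340.00, SE ≈ 2.20

x̄_st = Σ W_h x̄_h = (4500·395.1 + 900·268.5 + 1000·156.4)/6400 = 340.00000
V̂(x̄_st) = Σ W_h² (1 − n_h/N_h) s_h²/n_h, with W_h = N_h/N and N = 6400:
  stratum A: (4500/6400)²·(1 − 1098/4500)·110.0²/1098 = 4.11879
  stratum B: (900/6400)²·(1 − 119/900)·51.3²/119 = 0.379508
  stratum C: (1000/6400)²·(1 − 49/1000)·26.0²/49 = 0.320311
V̂(x̄_st) = 4.81861
SE(x̄_st) = √4.81861 = 2.19513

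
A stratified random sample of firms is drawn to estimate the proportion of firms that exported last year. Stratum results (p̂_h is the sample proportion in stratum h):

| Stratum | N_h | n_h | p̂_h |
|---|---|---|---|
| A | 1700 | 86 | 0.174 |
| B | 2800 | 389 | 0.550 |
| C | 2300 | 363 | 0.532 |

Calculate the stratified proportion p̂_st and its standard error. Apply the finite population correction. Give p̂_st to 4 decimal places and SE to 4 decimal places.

p̂_st ≈ 0.4499, SE ≈ 0.0161

N = 6800; stratum weights W_h = N_h/N.
p̂_st = Σ W_h p̂_h = (1700·0.174 + 2800·0.550 + 2300·0.532)/6800 = 0.44991
V̂(p̂_st) = Σ W_h² (1 − n_h/N_h) p̂_h(1−p̂_h)/(n_h−1):
  stratum A: (1700/6800)²·(1 − 86/1700)·0.174·0.826/85 = 0.000100333
  stratum B: (2800/6800)²·(1 − 389/2800)·0.550·0.450/388 = 9.31281e-05
  stratum C: (2300/6800)²·(1 − 363/2300)·0.532·0.468/362 = 6.62657e-05
V̂(p̂_st) = 0.000259727; SE = √V̂ = 0.0161161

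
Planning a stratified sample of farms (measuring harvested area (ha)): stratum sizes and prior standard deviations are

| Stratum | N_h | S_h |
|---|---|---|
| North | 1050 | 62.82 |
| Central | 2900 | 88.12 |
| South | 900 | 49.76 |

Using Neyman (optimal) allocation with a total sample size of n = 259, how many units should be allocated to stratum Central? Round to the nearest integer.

Neyman allocation: n_h = n · N_h S_h / Σ N_i S_i, with n = 259.
  stratum North: N_h·S_h = 1050·62.82 = 65961.00
  stratum Central: N_h·S_h = 2900·88.12 = 255548.00
  stratum South: N_h·S_h = 900·49.76 = 44784.00
Σ N_h S_h = 366293.00
n for stratum Central = 259·255548.00/366293.00 = 180.694 → 181

181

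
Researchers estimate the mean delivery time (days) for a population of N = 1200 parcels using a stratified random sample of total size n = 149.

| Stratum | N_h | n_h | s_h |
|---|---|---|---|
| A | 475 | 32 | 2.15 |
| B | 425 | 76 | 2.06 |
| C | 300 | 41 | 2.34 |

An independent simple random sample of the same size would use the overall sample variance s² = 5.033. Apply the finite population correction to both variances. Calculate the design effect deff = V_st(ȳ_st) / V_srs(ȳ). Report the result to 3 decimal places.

deff ≈ 1.151

V̂(ȳ_st) = Σ W_h² (1 − n_h/N_h) s_h²/n_h, with W_h = N_h/N and N = 1200:
  stratum A: (475/1200)²·(1 − 32/475)·2.15²/32 = 0.0211087
  stratum B: (425/1200)²·(1 − 76/425)·2.06²/76 = 0.00575139
  stratum C: (300/1200)²·(1 − 41/300)·2.34²/41 = 0.0072062
V_st = 0.0340663
V_srs = (1 − 149/1200)·5.033/149 = 0.0295844
deff = V_st / V_srs = 0.0340663/0.0295844 = 1.1515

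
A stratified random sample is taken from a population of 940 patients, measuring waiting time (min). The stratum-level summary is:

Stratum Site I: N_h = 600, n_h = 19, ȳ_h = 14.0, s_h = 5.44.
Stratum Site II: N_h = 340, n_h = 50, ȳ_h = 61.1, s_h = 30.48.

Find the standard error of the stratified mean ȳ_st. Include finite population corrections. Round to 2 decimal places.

SE(ȳ_st) ≈ 1.64

V̂(ȳ_st) = Σ W_h² (1 − n_h/N_h) s_h²/n_h, with W_h = N_h/N and N = 940:
  stratum Site I: (600/940)²·(1 − 19/600)·5.44²/19 = 0.614491
  stratum Site II: (340/940)²·(1 − 50/340)·30.48²/50 = 2.07339
V̂(ȳ_st) = 2.68788
SE(ȳ_st) = √2.68788 = 1.63948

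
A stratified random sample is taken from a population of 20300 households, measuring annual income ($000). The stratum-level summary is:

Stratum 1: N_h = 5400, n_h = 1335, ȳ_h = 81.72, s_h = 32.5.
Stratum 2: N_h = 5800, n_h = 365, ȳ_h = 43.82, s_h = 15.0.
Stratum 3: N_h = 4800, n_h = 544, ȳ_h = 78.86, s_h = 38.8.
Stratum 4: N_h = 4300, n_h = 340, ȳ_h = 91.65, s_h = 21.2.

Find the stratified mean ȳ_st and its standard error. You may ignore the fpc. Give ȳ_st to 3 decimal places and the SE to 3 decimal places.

ȳ_st = Σ W_h ȳ_h = (5400·81.72 + 5800·43.82 + 4800·78.86 + 4300·91.65)/20300 = 72.31857
V̂(ȳ_st) = Σ W_h² s_h²/n_h, with W_h = N_h/N and N = 20300:
  stratum 1: (5400/20300)²·32.5²/1335 = 0.0559862
  stratum 2: (5800/20300)²·15.0²/365 = 0.0503215
  stratum 3: (4800/20300)²·38.8²/544 = 0.154723
  stratum 4: (4300/20300)²·21.2²/340 = 0.0593113
V̂(ȳ_st) = 0.320342
SE(ȳ_st) = √0.320342 = 0.565988

ȳ_st ≈ 72.319, SE ≈ 0.566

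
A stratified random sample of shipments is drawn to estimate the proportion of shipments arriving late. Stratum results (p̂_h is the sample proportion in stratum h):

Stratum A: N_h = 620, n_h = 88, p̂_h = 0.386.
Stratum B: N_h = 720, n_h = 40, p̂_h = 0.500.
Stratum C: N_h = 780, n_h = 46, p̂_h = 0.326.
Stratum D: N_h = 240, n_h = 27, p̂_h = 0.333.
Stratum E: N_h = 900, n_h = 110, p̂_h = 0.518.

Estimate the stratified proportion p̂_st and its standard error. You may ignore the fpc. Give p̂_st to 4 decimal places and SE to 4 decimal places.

p̂_st ≈ 0.4294, SE ≈ 0.0302

N = 3260; stratum weights W_h = N_h/N.
p̂_st = Σ W_h p̂_h = (620·0.386 + 720·0.500 + 780·0.326 + 240·0.333 + 900·0.518)/3260 = 0.42936
V̂(p̂_st) = Σ W_h² p̂_h(1−p̂_h)/(n_h−1):
  stratum A: (620/3260)²·0.386·0.614/87 = 9.85337e-05
  stratum B: (720/3260)²·0.500·0.500/39 = 0.000312684
  stratum C: (780/3260)²·0.326·0.674/45 = 0.000279524
  stratum D: (240/3260)²·0.333·0.667/26 = 4.63003e-05
  stratum E: (900/3260)²·0.518·0.482/109 = 0.000174582
V̂(p̂_st) = 0.000911624; SE = √V̂ = 0.0301931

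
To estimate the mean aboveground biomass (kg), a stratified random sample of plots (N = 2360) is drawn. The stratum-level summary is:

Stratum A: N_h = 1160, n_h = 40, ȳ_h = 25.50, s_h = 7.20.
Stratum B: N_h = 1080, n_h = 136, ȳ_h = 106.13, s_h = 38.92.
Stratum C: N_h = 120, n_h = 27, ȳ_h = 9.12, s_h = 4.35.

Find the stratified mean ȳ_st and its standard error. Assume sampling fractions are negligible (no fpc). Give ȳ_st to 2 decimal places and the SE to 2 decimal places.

ȳ_st = Σ W_h ȳ_h = (1160·25.50 + 1080·106.13 + 120·9.12)/2360 = 61.56559
V̂(ȳ_st) = Σ W_h² s_h²/n_h, with W_h = N_h/N and N = 2360:
  stratum A: (1160/2360)²·7.20²/40 = 0.31311
  stratum B: (1080/2360)²·38.92²/136 = 2.33255
  stratum C: (120/2360)²·4.35²/27 = 0.00181198
V̂(ȳ_st) = 2.64747
SE(ȳ_st) = √2.64747 = 1.6271

ȳ_st ≈ 61.57, SE ≈ 1.63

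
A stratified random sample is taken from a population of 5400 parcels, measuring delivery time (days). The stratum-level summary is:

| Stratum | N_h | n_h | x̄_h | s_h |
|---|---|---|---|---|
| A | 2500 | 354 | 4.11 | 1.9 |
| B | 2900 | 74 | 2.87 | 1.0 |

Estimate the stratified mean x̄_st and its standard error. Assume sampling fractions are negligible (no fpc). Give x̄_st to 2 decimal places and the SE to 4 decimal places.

x̄_st ≈ 3.44, SE ≈ 0.0780

x̄_st = Σ W_h x̄_h = (2500·4.11 + 2900·2.87)/5400 = 3.44407
V̂(x̄_st) = Σ W_h² s_h²/n_h, with W_h = N_h/N and N = 5400:
  stratum A: (2500/5400)²·1.9²/354 = 0.00218573
  stratum B: (2900/5400)²·1.0²/74 = 0.00389742
V̂(x̄_st) = 0.00608315
SE(x̄_st) = √0.00608315 = 0.0779945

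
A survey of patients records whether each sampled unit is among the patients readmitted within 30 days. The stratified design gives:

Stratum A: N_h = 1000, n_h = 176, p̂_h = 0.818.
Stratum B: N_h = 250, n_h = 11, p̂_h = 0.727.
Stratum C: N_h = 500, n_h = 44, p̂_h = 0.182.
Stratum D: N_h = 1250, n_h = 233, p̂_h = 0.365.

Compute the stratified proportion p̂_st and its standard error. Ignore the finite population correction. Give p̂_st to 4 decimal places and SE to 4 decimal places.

N = 3000; stratum weights W_h = N_h/N.
p̂_st = Σ W_h p̂_h = (1000·0.818 + 250·0.727 + 500·0.182 + 1250·0.365)/3000 = 0.51567
V̂(p̂_st) = Σ W_h² p̂_h(1−p̂_h)/(n_h−1):
  stratum A: (1000/3000)²·0.818·0.182/175 = 9.45244e-05
  stratum B: (250/3000)²·0.727·0.273/10 = 0.000137827
  stratum C: (500/3000)²·0.182·0.818/43 = 9.61731e-05
  stratum D: (1250/3000)²·0.365·0.635/232 = 0.000173443
V̂(p̂_st) = 0.000501967; SE = √V̂ = 0.0224046

p̂_st ≈ 0.5157, SE ≈ 0.0224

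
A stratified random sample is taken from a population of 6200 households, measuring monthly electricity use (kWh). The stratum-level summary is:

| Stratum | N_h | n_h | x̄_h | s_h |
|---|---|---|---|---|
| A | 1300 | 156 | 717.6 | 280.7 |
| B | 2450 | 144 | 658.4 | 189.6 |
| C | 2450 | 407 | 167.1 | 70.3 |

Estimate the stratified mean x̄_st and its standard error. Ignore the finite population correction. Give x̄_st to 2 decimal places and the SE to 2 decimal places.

x̄_st ≈ 476.67, SE ≈ 7.94

x̄_st = Σ W_h x̄_h = (1300·717.6 + 2450·658.4 + 2450·167.1)/6200 = 476.67016
V̂(x̄_st) = Σ W_h² s_h²/n_h, with W_h = N_h/N and N = 6200:
  stratum A: (1300/6200)²·280.7²/156 = 22.2057
  stratum B: (2450/6200)²·189.6²/144 = 38.9819
  stratum C: (2450/6200)²·70.3²/407 = 1.89612
V̂(x̄_st) = 63.0837
SE(x̄_st) = √63.0837 = 7.94252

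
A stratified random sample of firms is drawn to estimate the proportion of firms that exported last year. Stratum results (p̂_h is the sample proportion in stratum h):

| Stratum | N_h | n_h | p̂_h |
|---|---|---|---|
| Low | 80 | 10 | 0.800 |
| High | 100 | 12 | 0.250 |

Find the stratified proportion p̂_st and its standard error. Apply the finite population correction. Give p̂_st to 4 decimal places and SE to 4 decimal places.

N = 180; stratum weights W_h = N_h/N.
p̂_st = Σ W_h p̂_h = (80·0.800 + 100·0.250)/180 = 0.49444
V̂(p̂_st) = Σ W_h² (1 − n_h/N_h) p̂_h(1−p̂_h)/(n_h−1):
  stratum Low: (80/180)²·(1 − 10/80)·0.800·0.200/9 = 0.0030727
  stratum High: (100/180)²·(1 − 12/100)·0.250·0.750/11 = 0.00462963
V̂(p̂_st) = 0.00770233; SE = √V̂ = 0.0877629

p̂_st ≈ 0.4944, SE ≈ 0.0878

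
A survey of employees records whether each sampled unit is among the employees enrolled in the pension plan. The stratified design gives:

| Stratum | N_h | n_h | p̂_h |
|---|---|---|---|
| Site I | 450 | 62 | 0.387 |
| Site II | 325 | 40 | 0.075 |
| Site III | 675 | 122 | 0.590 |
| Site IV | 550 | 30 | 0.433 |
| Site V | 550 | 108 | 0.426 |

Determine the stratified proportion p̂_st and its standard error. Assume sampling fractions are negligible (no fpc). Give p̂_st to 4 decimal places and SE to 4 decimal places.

N = 2550; stratum weights W_h = N_h/N.
p̂_st = Σ W_h p̂_h = (450·0.387 + 325·0.075 + 675·0.590 + 550·0.433 + 550·0.426)/2550 = 0.41930
V̂(p̂_st) = Σ W_h² p̂_h(1−p̂_h)/(n_h−1):
  stratum Site I: (450/2550)²·0.387·0.613/61 = 0.000121112
  stratum Site II: (325/2550)²·0.075·0.925/39 = 2.88951e-05
  stratum Site III: (675/2550)²·0.590·0.410/121 = 0.00014008
  stratum Site IV: (550/2550)²·0.433·0.567/29 = 0.000393838
  stratum Site V: (550/2550)²·0.426·0.574/107 = 0.000106312
V̂(p̂_st) = 0.000790238; SE = √V̂ = 0.0281112

p̂_st ≈ 0.4193, SE ≈ 0.0281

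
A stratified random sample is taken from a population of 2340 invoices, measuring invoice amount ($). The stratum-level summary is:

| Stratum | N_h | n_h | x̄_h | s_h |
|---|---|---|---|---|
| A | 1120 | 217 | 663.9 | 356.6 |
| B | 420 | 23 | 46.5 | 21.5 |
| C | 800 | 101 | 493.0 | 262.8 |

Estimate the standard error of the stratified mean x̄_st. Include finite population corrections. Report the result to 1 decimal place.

SE(x̄_st) ≈ 13.4

V̂(x̄_st) = Σ W_h² (1 − n_h/N_h) s_h²/n_h, with W_h = N_h/N and N = 2340:
  stratum A: (1120/2340)²·(1 − 217/1120)·356.6²/217 = 108.237
  stratum B: (420/2340)²·(1 − 23/420)·21.5²/23 = 0.612008
  stratum C: (800/2340)²·(1 − 101/800)·262.8²/101 = 69.8337
V̂(x̄_st) = 178.683
SE(x̄_st) = √178.683 = 13.3672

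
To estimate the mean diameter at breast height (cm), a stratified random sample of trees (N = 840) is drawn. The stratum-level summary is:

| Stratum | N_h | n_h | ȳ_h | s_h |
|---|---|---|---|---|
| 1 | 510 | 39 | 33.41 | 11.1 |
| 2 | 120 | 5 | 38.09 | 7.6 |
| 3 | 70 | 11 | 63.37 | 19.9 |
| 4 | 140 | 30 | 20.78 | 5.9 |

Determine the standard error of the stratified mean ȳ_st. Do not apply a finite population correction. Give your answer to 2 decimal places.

V̂(ȳ_st) = Σ W_h² s_h²/n_h, with W_h = N_h/N and N = 840:
  stratum 1: (510/840)²·11.1²/39 = 1.16456
  stratum 2: (120/840)²·7.6²/5 = 0.235755
  stratum 3: (70/840)²·19.9²/11 = 0.250006
  stratum 4: (140/840)²·5.9²/30 = 0.0322315
V̂(ȳ_st) = 1.68256
SE(ȳ_st) = √1.68256 = 1.29713

SE(ȳ_st) ≈ 1.30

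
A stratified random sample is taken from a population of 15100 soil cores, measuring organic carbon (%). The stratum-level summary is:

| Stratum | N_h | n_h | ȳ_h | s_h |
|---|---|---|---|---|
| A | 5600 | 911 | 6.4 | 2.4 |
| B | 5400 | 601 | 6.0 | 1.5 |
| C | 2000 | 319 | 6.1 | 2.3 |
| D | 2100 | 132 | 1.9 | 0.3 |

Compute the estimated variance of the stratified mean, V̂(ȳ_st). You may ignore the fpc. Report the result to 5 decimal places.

V̂(ȳ_st) ≈ 0.00165

V̂(ȳ_st) = Σ W_h² s_h²/n_h, with W_h = N_h/N and N = 15100:
  stratum A: (5600/15100)²·2.4²/911 = 0.000869613
  stratum B: (5400/15100)²·1.5²/601 = 0.000478786
  stratum C: (2000/15100)²·2.3²/319 = 0.000290918
  stratum D: (2100/15100)²·0.3²/132 = 1.31872e-05
V̂(ȳ_st) = 0.00165251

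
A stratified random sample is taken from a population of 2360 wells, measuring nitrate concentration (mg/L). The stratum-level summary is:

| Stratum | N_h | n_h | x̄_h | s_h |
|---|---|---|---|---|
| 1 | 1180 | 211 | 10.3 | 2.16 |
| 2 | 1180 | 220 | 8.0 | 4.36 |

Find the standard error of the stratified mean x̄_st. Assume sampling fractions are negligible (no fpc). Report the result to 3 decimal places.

V̂(x̄_st) = Σ W_h² s_h²/n_h, with W_h = N_h/N and N = 2360:
  stratum 1: (1180/2360)²·2.16²/211 = 0.00552796
  stratum 2: (1180/2360)²·4.36²/220 = 0.0216018
V̂(x̄_st) = 0.0271298
SE(x̄_st) = √0.0271298 = 0.164711

SE(x̄_st) ≈ 0.165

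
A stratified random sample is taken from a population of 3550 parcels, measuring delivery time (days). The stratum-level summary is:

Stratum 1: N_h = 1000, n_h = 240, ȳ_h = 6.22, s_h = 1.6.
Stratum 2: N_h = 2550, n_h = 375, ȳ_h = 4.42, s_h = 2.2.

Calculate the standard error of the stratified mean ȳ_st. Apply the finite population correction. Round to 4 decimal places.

V̂(ȳ_st) = Σ W_h² (1 − n_h/N_h) s_h²/n_h, with W_h = N_h/N and N = 3550:
  stratum 1: (1000/3550)²·(1 − 240/1000)·1.6²/240 = 0.000643259
  stratum 2: (2550/3550)²·(1 − 375/2550)·2.2²/375 = 0.00568011
V̂(ȳ_st) = 0.00632337
SE(ȳ_st) = √0.00632337 = 0.0795196

SE(ȳ_st) ≈ 0.0795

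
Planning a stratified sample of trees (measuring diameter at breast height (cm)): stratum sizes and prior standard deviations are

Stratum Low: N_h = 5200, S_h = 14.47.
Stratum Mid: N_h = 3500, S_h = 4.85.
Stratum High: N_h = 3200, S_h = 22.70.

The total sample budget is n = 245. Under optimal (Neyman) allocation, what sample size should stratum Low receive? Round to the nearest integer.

112

Neyman allocation: n_h = n · N_h S_h / Σ N_i S_i, with n = 245.
  stratum Low: N_h·S_h = 5200·14.47 = 75244.00
  stratum Mid: N_h·S_h = 3500·4.85 = 16975.00
  stratum High: N_h·S_h = 3200·22.70 = 72640.00
Σ N_h S_h = 164859.00
n for stratum Low = 245·75244.00/164859.00 = 111.821 → 112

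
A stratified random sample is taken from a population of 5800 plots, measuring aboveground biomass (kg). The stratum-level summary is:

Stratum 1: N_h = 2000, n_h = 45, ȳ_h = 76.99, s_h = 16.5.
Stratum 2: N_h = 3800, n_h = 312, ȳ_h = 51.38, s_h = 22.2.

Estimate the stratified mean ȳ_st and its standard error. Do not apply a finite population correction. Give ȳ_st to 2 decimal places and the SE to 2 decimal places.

ȳ_st ≈ 60.21, SE ≈ 1.18

ȳ_st = Σ W_h ȳ_h = (2000·76.99 + 3800·51.38)/5800 = 60.21103
V̂(ȳ_st) = Σ W_h² s_h²/n_h, with W_h = N_h/N and N = 5800:
  stratum 1: (2000/5800)²·16.5²/45 = 0.719382
  stratum 2: (3800/5800)²·22.2²/312 = 0.678051
V̂(ȳ_st) = 1.39743
SE(ȳ_st) = √1.39743 = 1.18213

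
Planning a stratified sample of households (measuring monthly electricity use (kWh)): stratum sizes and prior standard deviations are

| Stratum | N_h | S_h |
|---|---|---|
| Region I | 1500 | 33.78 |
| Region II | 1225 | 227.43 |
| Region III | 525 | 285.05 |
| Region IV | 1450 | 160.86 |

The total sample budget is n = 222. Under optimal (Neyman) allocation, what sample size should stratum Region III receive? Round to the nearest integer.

47

Neyman allocation: n_h = n · N_h S_h / Σ N_i S_i, with n = 222.
  stratum Region I: N_h·S_h = 1500·33.78 = 50670.00
  stratum Region II: N_h·S_h = 1225·227.43 = 278601.75
  stratum Region III: N_h·S_h = 525·285.05 = 149651.25
  stratum Region IV: N_h·S_h = 1450·160.86 = 233247.00
Σ N_h S_h = 712170.00
n for stratum Region III = 222·149651.25/712170.00 = 46.650 → 47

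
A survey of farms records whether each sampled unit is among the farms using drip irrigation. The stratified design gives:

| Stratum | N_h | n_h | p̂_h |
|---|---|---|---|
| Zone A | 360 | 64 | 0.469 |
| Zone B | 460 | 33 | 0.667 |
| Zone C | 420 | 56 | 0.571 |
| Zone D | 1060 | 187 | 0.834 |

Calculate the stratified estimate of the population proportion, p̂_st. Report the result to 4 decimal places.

N = 2300; stratum weights W_h = N_h/N.
p̂_st = Σ W_h p̂_h = (360·0.469 + 460·0.667 + 420·0.571 + 1060·0.834)/2300 = 0.69544

p̂_st ≈ 0.6954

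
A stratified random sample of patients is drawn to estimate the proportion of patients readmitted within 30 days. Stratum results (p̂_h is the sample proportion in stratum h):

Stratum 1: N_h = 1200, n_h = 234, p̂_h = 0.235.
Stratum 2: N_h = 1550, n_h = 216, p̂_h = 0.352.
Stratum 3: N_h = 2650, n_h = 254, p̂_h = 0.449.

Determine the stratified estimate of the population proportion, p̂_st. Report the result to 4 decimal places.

p̂_st ≈ 0.3736

N = 5400; stratum weights W_h = N_h/N.
p̂_st = Σ W_h p̂_h = (1200·0.235 + 1550·0.352 + 2650·0.449)/5400 = 0.37360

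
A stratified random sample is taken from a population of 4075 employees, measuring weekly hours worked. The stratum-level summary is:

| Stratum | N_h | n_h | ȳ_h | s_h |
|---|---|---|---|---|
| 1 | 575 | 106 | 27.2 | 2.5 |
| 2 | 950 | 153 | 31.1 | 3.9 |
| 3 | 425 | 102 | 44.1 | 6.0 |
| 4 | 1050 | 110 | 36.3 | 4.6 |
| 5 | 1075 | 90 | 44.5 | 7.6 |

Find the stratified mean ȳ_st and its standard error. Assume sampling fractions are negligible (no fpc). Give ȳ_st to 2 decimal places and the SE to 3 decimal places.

ȳ_st = Σ W_h ȳ_h = (575·27.2 + 950·31.1 + 425·44.1 + 1050·36.3 + 1075·44.5)/4075 = 36.78037
V̂(ȳ_st) = Σ W_h² s_h²/n_h, with W_h = N_h/N and N = 4075:
  stratum 1: (575/4075)²·2.5²/106 = 0.00117396
  stratum 2: (950/4075)²·3.9²/153 = 0.00540294
  stratum 3: (425/4075)²·6.0²/102 = 0.00383906
  stratum 4: (1050/4075)²·4.6²/110 = 0.0127716
  stratum 5: (1075/4075)²·7.6²/90 = 0.0446628
V̂(ȳ_st) = 0.0678504
SE(ȳ_st) = √0.0678504 = 0.260481

ȳ_st ≈ 36.78, SE ≈ 0.260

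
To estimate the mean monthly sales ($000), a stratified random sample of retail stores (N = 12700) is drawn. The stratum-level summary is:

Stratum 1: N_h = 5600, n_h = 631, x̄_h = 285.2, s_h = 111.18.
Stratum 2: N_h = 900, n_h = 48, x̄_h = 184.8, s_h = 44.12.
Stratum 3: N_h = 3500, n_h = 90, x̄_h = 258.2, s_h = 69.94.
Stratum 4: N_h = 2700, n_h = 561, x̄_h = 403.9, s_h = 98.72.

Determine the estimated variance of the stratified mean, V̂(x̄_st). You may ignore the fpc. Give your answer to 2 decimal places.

V̂(x̄_st) = Σ W_h² s_h²/n_h, with W_h = N_h/N and N = 12700:
  stratum 1: (5600/12700)²·111.18²/631 = 3.80884
  stratum 2: (900/12700)²·44.12²/48 = 0.203661
  stratum 3: (3500/12700)²·69.94²/90 = 4.12798
  stratum 4: (2700/12700)²·98.72²/561 = 0.785177
V̂(x̄_st) = 8.92565

V̂(x̄_st) ≈ 8.93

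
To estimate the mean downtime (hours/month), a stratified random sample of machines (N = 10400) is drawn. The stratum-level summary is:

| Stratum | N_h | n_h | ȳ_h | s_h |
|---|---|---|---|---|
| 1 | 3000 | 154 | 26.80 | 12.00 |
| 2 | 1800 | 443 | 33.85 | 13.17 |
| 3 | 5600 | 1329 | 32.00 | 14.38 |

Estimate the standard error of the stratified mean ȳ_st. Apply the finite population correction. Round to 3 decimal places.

SE(ȳ_st) ≈ 0.342

V̂(ȳ_st) = Σ W_h² (1 − n_h/N_h) s_h²/n_h, with W_h = N_h/N and N = 10400:
  stratum 1: (3000/10400)²·(1 − 154/3000)·12.00²/154 = 0.0738127
  stratum 2: (1800/10400)²·(1 − 443/1800)·13.17²/443 = 0.00884206
  stratum 3: (5600/10400)²·(1 − 1329/5600)·14.38²/1329 = 0.0344068
V̂(ȳ_st) = 0.117062
SE(ȳ_st) = √0.117062 = 0.342143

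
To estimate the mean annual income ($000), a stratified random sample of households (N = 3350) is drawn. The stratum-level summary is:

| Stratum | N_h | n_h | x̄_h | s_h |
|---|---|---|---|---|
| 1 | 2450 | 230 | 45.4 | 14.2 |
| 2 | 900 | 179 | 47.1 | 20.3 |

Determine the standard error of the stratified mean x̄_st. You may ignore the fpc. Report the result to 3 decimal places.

SE(x̄_st) ≈ 0.797

V̂(x̄_st) = Σ W_h² s_h²/n_h, with W_h = N_h/N and N = 3350:
  stratum 1: (2450/3350)²·14.2²/230 = 0.468912
  stratum 2: (900/3350)²·20.3²/179 = 0.166163
V̂(x̄_st) = 0.635075
SE(x̄_st) = √0.635075 = 0.796916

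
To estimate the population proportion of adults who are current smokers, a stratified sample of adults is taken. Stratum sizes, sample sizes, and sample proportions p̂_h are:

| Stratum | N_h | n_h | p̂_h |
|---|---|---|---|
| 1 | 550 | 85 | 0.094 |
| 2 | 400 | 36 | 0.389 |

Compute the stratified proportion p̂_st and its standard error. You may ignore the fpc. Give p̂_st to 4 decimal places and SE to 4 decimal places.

N = 950; stratum weights W_h = N_h/N.
p̂_st = Σ W_h p̂_h = (550·0.094 + 400·0.389)/950 = 0.21821
V̂(p̂_st) = Σ W_h² p̂_h(1−p̂_h)/(n_h−1):
  stratum 1: (550/950)²·0.094·0.906/84 = 0.000339825
  stratum 2: (400/950)²·0.389·0.611/35 = 0.00120391
V̂(p̂_st) = 0.00154374; SE = √V̂ = 0.0392904

p̂_st ≈ 0.2182, SE ≈ 0.0393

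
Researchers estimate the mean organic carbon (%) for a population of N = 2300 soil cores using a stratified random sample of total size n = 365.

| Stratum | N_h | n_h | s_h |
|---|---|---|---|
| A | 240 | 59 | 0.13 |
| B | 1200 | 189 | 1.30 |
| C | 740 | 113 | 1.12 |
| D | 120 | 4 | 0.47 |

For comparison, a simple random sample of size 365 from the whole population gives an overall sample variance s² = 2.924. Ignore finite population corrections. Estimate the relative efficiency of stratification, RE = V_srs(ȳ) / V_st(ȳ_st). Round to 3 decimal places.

V̂(ȳ_st) = Σ W_h² s_h²/n_h, with W_h = N_h/N and N = 2300:
  stratum A: (240/2300)²·0.13²/59 = 3.1189e-06
  stratum B: (1200/2300)²·1.30²/189 = 0.00243406
  stratum C: (740/2300)²·1.12²/113 = 0.00114912
  stratum D: (120/2300)²·0.47²/4 = 0.000150329
V_st = 0.00373663
V_srs = s²/n = 2.924/365 = 0.00801096
Relative efficiency = V_srs / V_st = 0.00801096/0.00373663 = 2.1439

RE ≈ 2.144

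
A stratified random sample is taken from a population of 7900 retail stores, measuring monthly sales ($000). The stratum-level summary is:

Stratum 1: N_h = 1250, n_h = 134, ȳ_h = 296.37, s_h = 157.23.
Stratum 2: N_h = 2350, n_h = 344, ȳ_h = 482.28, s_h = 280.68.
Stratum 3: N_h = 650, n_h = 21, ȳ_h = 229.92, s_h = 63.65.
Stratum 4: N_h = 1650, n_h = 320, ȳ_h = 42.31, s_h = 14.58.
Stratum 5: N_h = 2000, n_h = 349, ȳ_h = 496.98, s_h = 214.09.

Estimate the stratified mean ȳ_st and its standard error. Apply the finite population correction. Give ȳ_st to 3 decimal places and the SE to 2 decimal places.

ȳ_st ≈ 343.929, SE ≈ 5.45

ȳ_st = Σ W_h ȳ_h = (1250·296.37 + 2350·482.28 + 650·229.92 + 1650·42.31 + 2000·496.98)/7900 = 343.92911
V̂(ȳ_st) = Σ W_h² (1 − n_h/N_h) s_h²/n_h, with W_h = N_h/N and N = 7900:
  stratum 1: (1250/7900)²·(1 − 134/1250)·157.23²/134 = 4.12369
  stratum 2: (2350/7900)²·(1 − 344/2350)·280.68²/344 = 17.2985
  stratum 3: (650/7900)²·(1 − 21/650)·63.65²/21 = 1.26383
  stratum 4: (1650/7900)²·(1 − 320/1650)·14.58²/320 = 0.0233586
  stratum 5: (2000/7900)²·(1 − 349/2000)·214.09²/349 = 6.94849
V̂(ȳ_st) = 29.6579
SE(ȳ_st) = √29.6579 = 5.44591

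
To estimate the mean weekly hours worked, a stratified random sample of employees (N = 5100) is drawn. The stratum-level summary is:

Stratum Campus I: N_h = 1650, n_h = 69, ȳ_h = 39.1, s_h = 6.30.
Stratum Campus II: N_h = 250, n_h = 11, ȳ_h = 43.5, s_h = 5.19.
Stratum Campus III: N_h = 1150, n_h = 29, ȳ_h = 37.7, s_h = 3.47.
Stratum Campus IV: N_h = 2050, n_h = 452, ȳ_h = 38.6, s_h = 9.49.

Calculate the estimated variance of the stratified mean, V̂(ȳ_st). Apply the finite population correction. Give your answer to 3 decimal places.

V̂(ȳ_st) ≈ 0.109

V̂(ȳ_st) = Σ W_h² (1 − n_h/N_h) s_h²/n_h, with W_h = N_h/N and N = 5100:
  stratum Campus I: (1650/5100)²·(1 − 69/1650)·6.30²/69 = 0.0576909
  stratum Campus II: (250/5100)²·(1 − 11/250)·5.19²/11 = 0.00562522
  stratum Campus III: (1150/5100)²·(1 − 29/1150)·3.47²/29 = 0.020579
  stratum Campus IV: (2050/5100)²·(1 − 452/2050)·9.49²/452 = 0.0250948
V̂(ȳ_st) = 0.10899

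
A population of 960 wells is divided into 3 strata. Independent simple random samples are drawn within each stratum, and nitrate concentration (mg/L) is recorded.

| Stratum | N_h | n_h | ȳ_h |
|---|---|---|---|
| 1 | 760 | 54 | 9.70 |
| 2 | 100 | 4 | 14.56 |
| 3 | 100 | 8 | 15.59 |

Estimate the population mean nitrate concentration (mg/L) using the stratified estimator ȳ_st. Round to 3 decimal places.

ȳ_st ≈ 10.820

N = Σ N_h = 960. Stratum weights W_h = N_h/N.
ȳ_st = (760·9.70 + 100·14.56 + 100·15.59) / 960 = 10.81979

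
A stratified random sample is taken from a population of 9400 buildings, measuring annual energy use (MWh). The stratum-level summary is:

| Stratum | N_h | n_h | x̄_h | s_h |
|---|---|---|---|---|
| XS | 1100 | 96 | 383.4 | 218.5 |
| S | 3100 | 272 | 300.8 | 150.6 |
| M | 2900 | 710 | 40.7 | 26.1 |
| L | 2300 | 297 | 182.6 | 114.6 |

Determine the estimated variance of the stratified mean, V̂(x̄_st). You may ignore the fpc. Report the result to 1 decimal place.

V̂(x̄_st) = Σ W_h² s_h²/n_h, with W_h = N_h/N and N = 9400:
  stratum XS: (1100/9400)²·218.5²/96 = 6.81022
  stratum S: (3100/9400)²·150.6²/272 = 9.06878
  stratum M: (2900/9400)²·26.1²/710 = 0.0913194
  stratum L: (2300/9400)²·114.6²/297 = 2.64736
V̂(x̄_st) = 18.6177

V̂(x̄_st) ≈ 18.6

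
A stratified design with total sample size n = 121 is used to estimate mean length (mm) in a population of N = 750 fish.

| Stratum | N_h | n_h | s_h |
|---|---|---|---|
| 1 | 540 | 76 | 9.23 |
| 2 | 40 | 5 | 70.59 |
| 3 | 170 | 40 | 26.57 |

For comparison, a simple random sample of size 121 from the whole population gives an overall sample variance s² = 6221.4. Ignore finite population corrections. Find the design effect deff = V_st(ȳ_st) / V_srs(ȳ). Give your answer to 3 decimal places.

V̂(ȳ_st) = Σ W_h² s_h²/n_h, with W_h = N_h/N and N = 750:
  stratum 1: (540/750)²·9.23²/76 = 0.581105
  stratum 2: (40/750)²·70.59²/5 = 2.83474
  stratum 3: (170/750)²·26.57²/40 = 0.906773
V_st = 4.32262
V_srs = s²/n = 6221.4/121 = 51.4165
deff = V_st / V_srs = 4.32262/51.4165 = 0.0841

deff ≈ 0.084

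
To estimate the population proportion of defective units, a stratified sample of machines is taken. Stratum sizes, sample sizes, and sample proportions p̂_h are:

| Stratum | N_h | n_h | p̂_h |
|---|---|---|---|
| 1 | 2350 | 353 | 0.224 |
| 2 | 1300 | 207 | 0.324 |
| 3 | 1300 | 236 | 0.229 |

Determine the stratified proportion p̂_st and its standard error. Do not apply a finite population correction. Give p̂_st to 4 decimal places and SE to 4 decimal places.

p̂_st ≈ 0.2516, SE ≈ 0.0154

N = 4950; stratum weights W_h = N_h/N.
p̂_st = Σ W_h p̂_h = (2350·0.224 + 1300·0.324 + 1300·0.229)/4950 = 0.25158
V̂(p̂_st) = Σ W_h² p̂_h(1−p̂_h)/(n_h−1):
  stratum 1: (2350/4950)²·0.224·0.776/352 = 0.000111299
  stratum 2: (1300/4950)²·0.324·0.676/206 = 7.33332e-05
  stratum 3: (1300/4950)²·0.229·0.771/235 = 5.18201e-05
V̂(p̂_st) = 0.000236453; SE = √V̂ = 0.015377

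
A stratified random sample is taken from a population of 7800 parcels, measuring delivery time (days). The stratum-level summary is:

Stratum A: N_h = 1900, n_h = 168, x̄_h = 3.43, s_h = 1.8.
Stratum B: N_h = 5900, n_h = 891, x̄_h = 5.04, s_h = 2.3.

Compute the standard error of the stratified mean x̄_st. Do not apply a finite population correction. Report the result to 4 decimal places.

V̂(x̄_st) = Σ W_h² s_h²/n_h, with W_h = N_h/N and N = 7800:
  stratum A: (1900/7800)²·1.8²/168 = 0.00114434
  stratum B: (5900/7800)²·2.3²/891 = 0.00339698
V̂(x̄_st) = 0.00454131
SE(x̄_st) = √0.00454131 = 0.0673893

SE(x̄_st) ≈ 0.0674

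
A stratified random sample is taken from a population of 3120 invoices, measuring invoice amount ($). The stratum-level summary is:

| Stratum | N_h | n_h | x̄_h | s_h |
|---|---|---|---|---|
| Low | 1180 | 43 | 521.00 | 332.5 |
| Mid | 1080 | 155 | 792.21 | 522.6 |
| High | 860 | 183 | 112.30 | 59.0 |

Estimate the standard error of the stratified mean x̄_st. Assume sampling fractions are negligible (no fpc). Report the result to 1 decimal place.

V̂(x̄_st) = Σ W_h² s_h²/n_h, with W_h = N_h/N and N = 3120:
  stratum Low: (1180/3120)²·332.5²/43 = 367.764
  stratum Mid: (1080/3120)²·522.6²/155 = 211.128
  stratum High: (860/3120)²·59.0²/183 = 1.44524
V̂(x̄_st) = 580.337
SE(x̄_st) = √580.337 = 24.0902

SE(x̄_st) ≈ 24.1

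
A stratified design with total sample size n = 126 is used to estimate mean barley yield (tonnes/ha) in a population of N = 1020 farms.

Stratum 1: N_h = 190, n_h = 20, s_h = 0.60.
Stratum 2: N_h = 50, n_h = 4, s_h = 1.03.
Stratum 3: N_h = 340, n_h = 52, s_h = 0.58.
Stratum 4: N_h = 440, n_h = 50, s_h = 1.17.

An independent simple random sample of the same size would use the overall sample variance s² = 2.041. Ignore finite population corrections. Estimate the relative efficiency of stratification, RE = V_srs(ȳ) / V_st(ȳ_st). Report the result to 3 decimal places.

V̂(ȳ_st) = Σ W_h² s_h²/n_h, with W_h = N_h/N and N = 1020:
  stratum 1: (190/1020)²·0.60²/20 = 0.000624567
  stratum 2: (50/1020)²·1.03²/4 = 0.000637315
  stratum 3: (340/1020)²·0.58²/52 = 0.000718803
  stratum 4: (440/1020)²·1.17²/50 = 0.00509456
V_st = 0.00707525
V_srs = s²/n = 2.041/126 = 0.0161984
Relative efficiency = V_srs / V_st = 0.0161984/0.00707525 = 2.2894

RE ≈ 2.289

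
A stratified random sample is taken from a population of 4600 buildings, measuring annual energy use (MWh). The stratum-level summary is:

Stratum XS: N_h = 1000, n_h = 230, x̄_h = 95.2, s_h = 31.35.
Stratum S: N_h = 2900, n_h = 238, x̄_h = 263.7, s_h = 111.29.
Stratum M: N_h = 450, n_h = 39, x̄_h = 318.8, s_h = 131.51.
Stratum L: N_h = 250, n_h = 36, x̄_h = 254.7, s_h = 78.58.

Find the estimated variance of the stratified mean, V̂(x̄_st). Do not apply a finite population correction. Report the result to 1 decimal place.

V̂(x̄_st) ≈ 25.6

V̂(x̄_st) = Σ W_h² s_h²/n_h, with W_h = N_h/N and N = 4600:
  stratum XS: (1000/4600)²·31.35²/230 = 0.201944
  stratum S: (2900/4600)²·111.29²/238 = 20.6831
  stratum M: (450/4600)²·131.51²/39 = 4.24387
  stratum L: (250/4600)²·78.58²/36 = 0.506624
V̂(x̄_st) = 25.6355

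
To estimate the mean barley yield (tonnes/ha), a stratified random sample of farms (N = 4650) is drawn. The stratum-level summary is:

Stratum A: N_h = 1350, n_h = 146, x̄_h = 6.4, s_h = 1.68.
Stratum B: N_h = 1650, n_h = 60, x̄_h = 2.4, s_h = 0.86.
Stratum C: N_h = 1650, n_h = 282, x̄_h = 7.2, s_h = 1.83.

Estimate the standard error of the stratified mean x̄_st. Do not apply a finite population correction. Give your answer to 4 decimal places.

SE(x̄_st) ≈ 0.0684

V̂(x̄_st) = Σ W_h² s_h²/n_h, with W_h = N_h/N and N = 4650:
  stratum A: (1350/4650)²·1.68²/146 = 0.0016294
  stratum B: (1650/4650)²·0.86²/60 = 0.00155206
  stratum C: (1650/4650)²·1.83²/282 = 0.00149525
V̂(x̄_st) = 0.00467671
SE(x̄_st) = √0.00467671 = 0.0683865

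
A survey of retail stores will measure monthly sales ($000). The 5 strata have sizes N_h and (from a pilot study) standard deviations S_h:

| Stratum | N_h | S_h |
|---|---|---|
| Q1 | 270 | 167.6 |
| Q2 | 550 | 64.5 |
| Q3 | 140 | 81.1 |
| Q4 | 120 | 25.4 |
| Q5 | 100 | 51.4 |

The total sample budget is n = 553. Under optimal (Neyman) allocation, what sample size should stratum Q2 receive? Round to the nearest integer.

196

Neyman allocation: n_h = n · N_h S_h / Σ N_i S_i, with n = 553.
  stratum Q1: N_h·S_h = 270·167.6 = 45252.00
  stratum Q2: N_h·S_h = 550·64.5 = 35475.00
  stratum Q3: N_h·S_h = 140·81.1 = 11354.00
  stratum Q4: N_h·S_h = 120·25.4 = 3048.00
  stratum Q5: N_h·S_h = 100·51.4 = 5140.00
Σ N_h S_h = 100269.00
n for stratum Q2 = 553·35475.00/100269.00 = 195.650 → 196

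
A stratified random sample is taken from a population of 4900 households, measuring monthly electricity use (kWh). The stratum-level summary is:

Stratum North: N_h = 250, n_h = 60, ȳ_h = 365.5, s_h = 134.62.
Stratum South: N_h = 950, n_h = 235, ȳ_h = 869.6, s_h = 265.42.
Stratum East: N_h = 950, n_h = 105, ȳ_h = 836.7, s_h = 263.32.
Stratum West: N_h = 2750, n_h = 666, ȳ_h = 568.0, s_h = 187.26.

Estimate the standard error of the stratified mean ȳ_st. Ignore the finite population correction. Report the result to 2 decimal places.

SE(ȳ_st) ≈ 7.31

V̂(ȳ_st) = Σ W_h² s_h²/n_h, with W_h = N_h/N and N = 4900:
  stratum North: (250/4900)²·134.62²/60 = 0.786241
  stratum South: (950/4900)²·265.42²/235 = 11.2682
  stratum East: (950/4900)²·263.32²/105 = 24.8218
  stratum West: (2750/4900)²·187.26²/666 = 16.584
V̂(ȳ_st) = 53.4602
SE(ȳ_st) = √53.4602 = 7.31165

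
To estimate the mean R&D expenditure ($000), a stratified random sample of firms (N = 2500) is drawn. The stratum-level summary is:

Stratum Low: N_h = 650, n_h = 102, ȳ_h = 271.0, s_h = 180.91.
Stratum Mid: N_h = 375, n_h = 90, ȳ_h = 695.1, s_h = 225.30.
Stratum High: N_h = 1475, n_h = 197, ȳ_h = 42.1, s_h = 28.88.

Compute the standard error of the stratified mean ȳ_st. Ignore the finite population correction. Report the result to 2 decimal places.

SE(ȳ_st) ≈ 5.99

V̂(ȳ_st) = Σ W_h² s_h²/n_h, with W_h = N_h/N and N = 2500:
  stratum Low: (650/2500)²·180.91²/102 = 21.6906
  stratum Mid: (375/2500)²·225.30²/90 = 12.69
  stratum High: (1475/2500)²·28.88²/197 = 1.47378
V̂(ȳ_st) = 35.8544
SE(ȳ_st) = √35.8544 = 5.98785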